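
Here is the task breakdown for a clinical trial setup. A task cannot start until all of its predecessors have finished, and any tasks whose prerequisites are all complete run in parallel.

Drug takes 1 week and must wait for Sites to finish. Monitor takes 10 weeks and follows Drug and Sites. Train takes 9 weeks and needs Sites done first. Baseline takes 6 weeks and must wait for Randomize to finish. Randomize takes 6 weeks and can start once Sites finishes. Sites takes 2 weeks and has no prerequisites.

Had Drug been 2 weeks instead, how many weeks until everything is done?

Baseline: Sites→Randomize→Baseline = 2+6+6 = 14 → 14 weeks.
Drug is off the critical path — its longest chain is 13 weeks, giving 1 of slack.
That remains the longest chain; total 14 weeks.

14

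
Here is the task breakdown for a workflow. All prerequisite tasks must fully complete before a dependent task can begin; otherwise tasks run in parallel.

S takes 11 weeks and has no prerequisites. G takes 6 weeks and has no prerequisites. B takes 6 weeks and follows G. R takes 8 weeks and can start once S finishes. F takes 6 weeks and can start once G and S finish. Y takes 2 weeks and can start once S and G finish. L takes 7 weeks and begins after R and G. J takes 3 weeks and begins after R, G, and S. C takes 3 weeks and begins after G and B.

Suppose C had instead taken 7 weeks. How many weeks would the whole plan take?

26

Baseline: S→R→L = 11+8+7 = 26 → 26 weeks.
The longest path through C is only 15 weeks, so C has float 11.
No other chain overtakes it, so the finish is 26 weeks.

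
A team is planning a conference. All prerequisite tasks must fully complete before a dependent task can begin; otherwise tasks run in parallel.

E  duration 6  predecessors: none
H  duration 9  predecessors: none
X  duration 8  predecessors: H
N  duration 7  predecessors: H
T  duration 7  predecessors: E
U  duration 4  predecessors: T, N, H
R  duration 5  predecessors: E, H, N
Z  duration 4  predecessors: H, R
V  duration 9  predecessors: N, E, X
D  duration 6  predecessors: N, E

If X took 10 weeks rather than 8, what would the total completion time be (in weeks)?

28

The binding path is H→X→V = 9+8+9 = 26; finish at 26 weeks.
Since X is critical, the +2 change carries straight to that chain (now 28 weeks).
No other chain overtakes it, so the finish is 28 weeks.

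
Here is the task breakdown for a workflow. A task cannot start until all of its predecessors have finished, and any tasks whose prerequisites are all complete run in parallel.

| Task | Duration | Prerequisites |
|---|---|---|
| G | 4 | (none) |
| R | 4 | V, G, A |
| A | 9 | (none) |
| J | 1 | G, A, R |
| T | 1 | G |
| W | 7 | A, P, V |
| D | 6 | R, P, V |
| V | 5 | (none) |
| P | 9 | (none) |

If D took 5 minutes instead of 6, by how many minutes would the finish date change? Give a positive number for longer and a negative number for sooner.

-1

Critical path before the change: A→R→D = 9+4+6 = 19 giving 19 minutes.
D lies on that path, so at 5 minutes the path becomes 18 minutes.
That remains the longest chain; total 18 minutes.
Change in finish: 18 − 19 = -1 minutes.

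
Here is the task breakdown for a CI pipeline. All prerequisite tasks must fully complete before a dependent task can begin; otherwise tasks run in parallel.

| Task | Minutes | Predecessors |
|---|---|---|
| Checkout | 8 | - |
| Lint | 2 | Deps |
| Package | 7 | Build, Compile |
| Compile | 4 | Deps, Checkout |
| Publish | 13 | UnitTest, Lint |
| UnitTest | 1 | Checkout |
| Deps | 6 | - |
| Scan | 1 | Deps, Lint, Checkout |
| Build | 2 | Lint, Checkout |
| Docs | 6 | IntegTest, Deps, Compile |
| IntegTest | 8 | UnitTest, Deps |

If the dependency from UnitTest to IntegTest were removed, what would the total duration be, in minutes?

Before: longest chain Checkout→UnitTest→IntegTest→Docs = 8+1+8+6 = 23, finish 23.
Without UnitTest→IntegTest, IntegTest's earliest start moves from 9 to 6.
New critical path: Checkout→UnitTest→Publish = 8+1+13 = 22 ⇒ 22 minutes.

22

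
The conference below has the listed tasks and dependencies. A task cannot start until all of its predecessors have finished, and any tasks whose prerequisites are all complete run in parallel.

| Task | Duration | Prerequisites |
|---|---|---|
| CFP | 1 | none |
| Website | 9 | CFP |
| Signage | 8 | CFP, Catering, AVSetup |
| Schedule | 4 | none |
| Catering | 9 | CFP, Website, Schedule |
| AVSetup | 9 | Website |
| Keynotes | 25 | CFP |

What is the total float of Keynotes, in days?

1

The longest chain is CFP→Website→Catering→Signage = 1+9+9+8 = 27; overall finish 27 days.
Keynotes finishes as early as 26 and must finish by 27.
Slack of Keynotes = 2 − 1 = 1 day.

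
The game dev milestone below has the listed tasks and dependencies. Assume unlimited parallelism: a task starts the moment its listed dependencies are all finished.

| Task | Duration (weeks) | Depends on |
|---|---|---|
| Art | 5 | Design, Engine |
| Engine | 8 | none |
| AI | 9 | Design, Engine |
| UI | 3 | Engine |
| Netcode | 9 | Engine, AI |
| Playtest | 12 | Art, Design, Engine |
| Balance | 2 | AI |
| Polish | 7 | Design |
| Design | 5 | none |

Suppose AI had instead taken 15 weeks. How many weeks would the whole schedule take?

As given, the longest chain is Engine→AI→Netcode = 8+9+9 = 26, so the finish is 26 weeks.
AI is on the critical path; changing it to 15 makes that path 32 weeks.
The critical path is still Engine→AI→Netcode; finish is now 32 weeks.

32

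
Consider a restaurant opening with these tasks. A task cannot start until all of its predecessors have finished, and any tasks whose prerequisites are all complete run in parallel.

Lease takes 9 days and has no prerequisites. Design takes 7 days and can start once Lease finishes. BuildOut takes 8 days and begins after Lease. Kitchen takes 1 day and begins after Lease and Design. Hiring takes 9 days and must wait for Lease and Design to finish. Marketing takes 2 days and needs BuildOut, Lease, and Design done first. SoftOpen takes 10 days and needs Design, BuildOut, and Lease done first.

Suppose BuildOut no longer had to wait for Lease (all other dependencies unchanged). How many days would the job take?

26

Before: longest chain Lease→BuildOut→SoftOpen = 9+8+10 = 27, finish 27.
Without Lease→BuildOut, BuildOut's earliest start moves from 9 to 0.
The longest chain is now Lease→Design→SoftOpen = 9+7+10 = 26, so the job takes 26 days.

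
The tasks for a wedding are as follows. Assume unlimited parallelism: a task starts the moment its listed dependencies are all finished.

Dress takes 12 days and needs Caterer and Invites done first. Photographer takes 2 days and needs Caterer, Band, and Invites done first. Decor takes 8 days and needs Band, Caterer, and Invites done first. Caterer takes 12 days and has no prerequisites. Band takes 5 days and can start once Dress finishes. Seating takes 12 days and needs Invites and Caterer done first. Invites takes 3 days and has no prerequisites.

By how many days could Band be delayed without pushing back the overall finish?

0

Caterer→Dress→Band→Decor = 12+12+5+8 = 37 sets the makespan at 37 days.
The longest chain containing Band totals 37 days.
So Band can slip 29 − 29 = 0 days.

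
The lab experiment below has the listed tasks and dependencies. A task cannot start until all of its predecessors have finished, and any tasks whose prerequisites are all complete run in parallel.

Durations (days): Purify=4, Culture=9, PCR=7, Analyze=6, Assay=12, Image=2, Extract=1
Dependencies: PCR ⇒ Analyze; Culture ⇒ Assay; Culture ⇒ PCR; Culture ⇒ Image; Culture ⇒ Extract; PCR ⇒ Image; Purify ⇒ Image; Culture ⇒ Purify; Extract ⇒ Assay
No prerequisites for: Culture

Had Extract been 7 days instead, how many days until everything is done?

28

The binding path is Culture→Extract→Assay = 9+1+12 = 22; finish at 22 days.
Since Extract is critical, the +6 change carries straight to that chain (now 28 days).
No other chain overtakes it, so the finish is 28 days.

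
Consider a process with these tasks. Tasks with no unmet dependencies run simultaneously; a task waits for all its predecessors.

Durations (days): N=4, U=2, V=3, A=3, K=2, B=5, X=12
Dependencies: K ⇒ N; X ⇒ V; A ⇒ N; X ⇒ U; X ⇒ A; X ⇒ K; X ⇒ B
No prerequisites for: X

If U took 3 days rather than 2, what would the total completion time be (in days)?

19

Baseline: X→A→N = 12+3+4 = 19 → 19 days.
U is off the critical path — its longest chain is 14 days, giving 5 of slack.
No other chain overtakes it, so the finish is 19 days.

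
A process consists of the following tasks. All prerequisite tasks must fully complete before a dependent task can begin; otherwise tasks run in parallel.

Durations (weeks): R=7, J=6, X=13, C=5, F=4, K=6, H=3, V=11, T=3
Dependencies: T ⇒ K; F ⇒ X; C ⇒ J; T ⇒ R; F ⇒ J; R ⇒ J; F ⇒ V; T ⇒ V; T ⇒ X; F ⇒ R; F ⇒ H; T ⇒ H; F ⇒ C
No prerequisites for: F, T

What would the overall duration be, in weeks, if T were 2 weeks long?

17

Baseline: F→X = 4+13 = 17 → 17 weeks.
T is off the critical path — its longest chain is 16 weeks, giving 1 of slack.
No other chain overtakes it, so the finish is 17 weeks.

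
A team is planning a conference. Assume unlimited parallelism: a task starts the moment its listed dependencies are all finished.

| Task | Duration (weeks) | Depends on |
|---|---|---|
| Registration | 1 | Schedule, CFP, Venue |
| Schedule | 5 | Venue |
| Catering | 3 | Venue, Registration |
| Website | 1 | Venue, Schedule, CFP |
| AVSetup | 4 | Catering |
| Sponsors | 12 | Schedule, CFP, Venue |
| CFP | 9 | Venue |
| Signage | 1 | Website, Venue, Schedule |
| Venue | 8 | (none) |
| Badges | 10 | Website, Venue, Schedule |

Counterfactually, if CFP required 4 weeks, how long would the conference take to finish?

25

As given, the longest chain is Venue→CFP→Sponsors = 8+9+12 = 29, so the finish is 29 weeks.
CFP lies on that path, so at 4 weeks the path becomes 24 weeks.
New critical path: Venue→Schedule→Sponsors = 8+5+12 = 25 ⇒ 25 weeks.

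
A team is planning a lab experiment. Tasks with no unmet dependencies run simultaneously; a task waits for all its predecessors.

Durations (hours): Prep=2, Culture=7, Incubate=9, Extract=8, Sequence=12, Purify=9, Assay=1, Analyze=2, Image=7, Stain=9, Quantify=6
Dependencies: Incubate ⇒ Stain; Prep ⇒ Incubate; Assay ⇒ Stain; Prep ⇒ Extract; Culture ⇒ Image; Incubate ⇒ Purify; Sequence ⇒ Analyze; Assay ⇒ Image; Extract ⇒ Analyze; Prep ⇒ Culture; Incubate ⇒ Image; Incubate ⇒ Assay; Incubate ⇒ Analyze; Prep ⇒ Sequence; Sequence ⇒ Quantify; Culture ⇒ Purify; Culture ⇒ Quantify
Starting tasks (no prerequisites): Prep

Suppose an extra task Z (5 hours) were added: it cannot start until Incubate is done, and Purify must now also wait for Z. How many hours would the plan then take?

Originally the plan takes 21 hours.
With Z inserted, Purify now waits for max(Incubate, Culture, Z).
New critical path: Prep→Incubate→Z→Purify = 2+9+5+9 = 25 ⇒ 25 hours.

25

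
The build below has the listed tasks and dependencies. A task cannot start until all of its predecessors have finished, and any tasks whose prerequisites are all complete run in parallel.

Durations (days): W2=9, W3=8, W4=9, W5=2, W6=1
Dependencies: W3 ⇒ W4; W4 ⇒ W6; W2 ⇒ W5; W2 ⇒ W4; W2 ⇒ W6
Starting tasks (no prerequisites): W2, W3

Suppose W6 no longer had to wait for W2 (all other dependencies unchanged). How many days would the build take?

19

Original critical path: W2→W4→W6 = 9+9+1 = 19 ⇒ 19 days.
Dropping W2→W6 doesn't change W6's earliest start (18); another predecessor still binds.
After: W2→W4→W6 = 9+9+1 = 19 → 19 days.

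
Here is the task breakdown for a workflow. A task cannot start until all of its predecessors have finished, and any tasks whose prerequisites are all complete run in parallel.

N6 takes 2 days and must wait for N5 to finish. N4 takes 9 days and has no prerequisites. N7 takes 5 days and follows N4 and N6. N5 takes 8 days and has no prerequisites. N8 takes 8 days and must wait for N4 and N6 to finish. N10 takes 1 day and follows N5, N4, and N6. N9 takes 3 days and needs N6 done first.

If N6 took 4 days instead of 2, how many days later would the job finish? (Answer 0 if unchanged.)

2

The binding path is N5→N6→N8 = 8+2+8 = 18; finish at 18 days.
N6 is on the critical path; changing it to 4 makes that path 20 days.
No other chain overtakes it, so the finish is 20 days.
Change in finish: 20 − 18 = +2 days.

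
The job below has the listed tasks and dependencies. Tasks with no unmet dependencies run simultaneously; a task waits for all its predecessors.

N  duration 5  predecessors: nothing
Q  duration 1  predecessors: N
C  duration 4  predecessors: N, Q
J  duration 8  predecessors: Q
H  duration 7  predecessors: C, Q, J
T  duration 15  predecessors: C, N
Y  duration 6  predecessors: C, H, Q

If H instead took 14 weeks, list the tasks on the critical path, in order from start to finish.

N, Q, J, H, Y

The binding path is N→Q→J→H→Y = 5+1+8+7+6 = 27; finish at 27 weeks.
Since H is critical, the +7 change carries straight to that chain (now 34 weeks).
The critical path is still N→Q→J→H→Y; finish is now 34 weeks.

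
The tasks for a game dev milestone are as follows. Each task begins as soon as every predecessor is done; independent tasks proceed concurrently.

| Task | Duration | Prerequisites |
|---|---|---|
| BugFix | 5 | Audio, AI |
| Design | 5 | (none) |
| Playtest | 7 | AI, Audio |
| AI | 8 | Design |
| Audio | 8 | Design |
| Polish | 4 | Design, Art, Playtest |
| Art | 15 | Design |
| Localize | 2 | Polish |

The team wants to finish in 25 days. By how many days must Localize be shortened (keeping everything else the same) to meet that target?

1

Current finish: 26 days; target: 25.
Localize is on every critical path, so each day cut from Localize cuts the finish by one (this holds down to a finish of 25).
Need 26 − 25 = 1 day off Localize → Localize becomes 1 day, finish becomes 25.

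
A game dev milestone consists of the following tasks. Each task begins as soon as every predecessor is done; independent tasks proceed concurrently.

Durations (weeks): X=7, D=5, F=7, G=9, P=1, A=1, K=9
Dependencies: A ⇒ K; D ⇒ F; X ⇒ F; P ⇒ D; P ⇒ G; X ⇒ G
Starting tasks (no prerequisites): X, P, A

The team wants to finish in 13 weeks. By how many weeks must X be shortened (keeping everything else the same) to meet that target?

Current finish: 16 weeks; target: 13.
X is on every critical path, so each week cut from X cuts the finish by one (this holds down to a finish of 13).
Need 16 − 13 = 3 weeks off X → X becomes 4 weeks, finish becomes 13.

3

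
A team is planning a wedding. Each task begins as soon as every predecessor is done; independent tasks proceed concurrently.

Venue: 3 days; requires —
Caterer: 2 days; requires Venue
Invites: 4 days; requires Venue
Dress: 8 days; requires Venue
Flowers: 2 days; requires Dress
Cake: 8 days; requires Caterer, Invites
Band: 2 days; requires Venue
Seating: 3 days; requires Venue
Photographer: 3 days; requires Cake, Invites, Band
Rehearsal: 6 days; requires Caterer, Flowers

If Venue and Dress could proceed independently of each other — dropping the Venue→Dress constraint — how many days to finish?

18

Original critical path: Venue→Dress→Flowers→Rehearsal = 3+8+2+6 = 19 ⇒ 19 days.
Without Venue→Dress, Dress's earliest start moves from 3 to 0.
New critical path: Venue→Invites→Cake→Photographer = 3+4+8+3 = 18 ⇒ 18 days.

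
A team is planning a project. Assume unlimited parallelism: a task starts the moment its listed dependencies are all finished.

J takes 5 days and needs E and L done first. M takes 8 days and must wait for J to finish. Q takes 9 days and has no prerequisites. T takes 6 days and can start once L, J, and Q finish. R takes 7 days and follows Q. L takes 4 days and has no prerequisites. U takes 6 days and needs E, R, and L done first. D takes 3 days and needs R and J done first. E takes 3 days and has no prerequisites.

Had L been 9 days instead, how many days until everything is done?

Critical path before the change: Q→R→U = 9+7+6 = 22 giving 22 days.
L is off the critical path — its longest chain is 17 days, giving 5 of slack.
That remains the longest chain; total 22 days.

22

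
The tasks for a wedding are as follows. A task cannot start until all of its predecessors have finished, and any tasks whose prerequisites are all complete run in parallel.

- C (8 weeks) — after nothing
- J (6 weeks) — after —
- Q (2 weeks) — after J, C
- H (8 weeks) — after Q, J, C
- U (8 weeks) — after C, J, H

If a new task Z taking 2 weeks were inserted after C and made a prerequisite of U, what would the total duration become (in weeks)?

Originally the wedding takes 26 weeks.
With Z inserted, U now waits for max(C, J, H, Z).
New critical path: C→Q→H→U = 8+2+8+8 = 26 ⇒ 26 weeks.

26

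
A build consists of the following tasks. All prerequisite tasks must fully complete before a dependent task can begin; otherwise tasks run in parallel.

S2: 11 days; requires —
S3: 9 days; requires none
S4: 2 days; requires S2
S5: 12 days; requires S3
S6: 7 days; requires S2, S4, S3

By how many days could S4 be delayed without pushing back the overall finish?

1

S3→S5 = 9+12 = 21 sets the makespan at 21 days.
The longest chain containing S4 totals 20 days.
Float = 21 − 20 = 1.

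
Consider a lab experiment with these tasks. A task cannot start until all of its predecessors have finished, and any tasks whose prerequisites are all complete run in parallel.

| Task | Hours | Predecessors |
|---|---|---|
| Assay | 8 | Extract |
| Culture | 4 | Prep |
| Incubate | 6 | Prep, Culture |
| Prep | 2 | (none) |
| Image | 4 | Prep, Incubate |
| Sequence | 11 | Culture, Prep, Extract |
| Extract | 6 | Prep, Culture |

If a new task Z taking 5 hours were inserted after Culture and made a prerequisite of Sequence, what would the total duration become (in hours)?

23

Originally the schedule takes 23 hours.
With Z inserted, Sequence now waits for max(Culture, Prep, Extract, Z).
New critical path: Prep→Culture→Extract→Sequence = 2+4+6+11 = 23 ⇒ 23 hours.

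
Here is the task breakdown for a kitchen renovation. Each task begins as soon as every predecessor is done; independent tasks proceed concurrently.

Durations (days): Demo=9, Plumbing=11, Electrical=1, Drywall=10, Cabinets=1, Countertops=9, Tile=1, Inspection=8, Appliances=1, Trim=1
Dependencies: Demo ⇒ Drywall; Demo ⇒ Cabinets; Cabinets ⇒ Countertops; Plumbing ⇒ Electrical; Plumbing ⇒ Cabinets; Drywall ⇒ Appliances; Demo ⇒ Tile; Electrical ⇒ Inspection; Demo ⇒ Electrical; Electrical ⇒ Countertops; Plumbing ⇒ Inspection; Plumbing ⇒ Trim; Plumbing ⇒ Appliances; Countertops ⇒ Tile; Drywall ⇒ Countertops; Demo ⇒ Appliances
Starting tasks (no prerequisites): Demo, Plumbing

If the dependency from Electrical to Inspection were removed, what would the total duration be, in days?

With the dependency in place, Demo→Drywall→Countertops→Tile = 9+10+9+1 = 29 sets the finish at 29 days.
Without Electrical→Inspection, Inspection's earliest start moves from 12 to 11.
After: Demo→Drywall→Countertops→Tile = 9+10+9+1 = 29 → 29 days.

29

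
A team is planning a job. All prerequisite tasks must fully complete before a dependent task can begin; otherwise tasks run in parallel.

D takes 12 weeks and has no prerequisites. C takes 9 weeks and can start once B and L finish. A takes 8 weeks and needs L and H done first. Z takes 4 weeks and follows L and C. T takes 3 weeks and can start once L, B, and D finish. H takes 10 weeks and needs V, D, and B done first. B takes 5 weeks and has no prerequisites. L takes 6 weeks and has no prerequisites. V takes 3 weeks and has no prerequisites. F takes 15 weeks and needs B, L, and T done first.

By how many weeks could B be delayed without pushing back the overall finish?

7

The longest chain is D→H→A = 12+10+8 = 30; overall finish 30 weeks.
Longest path through B: 23 weeks (earliest finish 5, latest finish 12).
So B can slip 12 − 5 = 7 weeks.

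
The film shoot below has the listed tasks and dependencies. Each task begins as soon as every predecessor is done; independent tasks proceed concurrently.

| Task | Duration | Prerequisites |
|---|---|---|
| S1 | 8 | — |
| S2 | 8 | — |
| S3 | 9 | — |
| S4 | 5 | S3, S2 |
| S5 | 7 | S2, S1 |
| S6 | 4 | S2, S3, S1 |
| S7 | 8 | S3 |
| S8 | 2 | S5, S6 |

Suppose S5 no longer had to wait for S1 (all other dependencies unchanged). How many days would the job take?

17

Before: longest chain S1→S5→S8 = 8+7+2 = 17, finish 17.
Dropping S1→S5 doesn't change S5's earliest start (8); another predecessor still binds.
New critical path: S2→S5→S8 = 8+7+2 = 17 ⇒ 17 days.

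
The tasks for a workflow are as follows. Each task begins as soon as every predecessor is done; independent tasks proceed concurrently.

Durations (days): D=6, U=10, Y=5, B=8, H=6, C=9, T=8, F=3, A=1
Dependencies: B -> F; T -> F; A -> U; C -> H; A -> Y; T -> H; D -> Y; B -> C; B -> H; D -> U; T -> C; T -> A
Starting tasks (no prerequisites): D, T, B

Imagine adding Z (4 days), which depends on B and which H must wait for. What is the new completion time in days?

23

Originally the plan takes 23 days.
With Z inserted, H now waits for max(T, B, C, Z).
New critical path: T→C→H = 8+9+6 = 23 ⇒ 23 days.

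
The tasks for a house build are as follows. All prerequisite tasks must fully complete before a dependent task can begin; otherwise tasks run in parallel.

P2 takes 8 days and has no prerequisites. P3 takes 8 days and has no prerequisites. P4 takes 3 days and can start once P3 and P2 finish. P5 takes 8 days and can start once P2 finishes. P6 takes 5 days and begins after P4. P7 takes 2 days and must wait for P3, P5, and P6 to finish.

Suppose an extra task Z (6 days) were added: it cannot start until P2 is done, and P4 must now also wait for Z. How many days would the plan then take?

Originally the plan takes 18 days.
With Z inserted, P4 now waits for max(P3, P2, Z).
New critical path: P2→Z→P4→P6→P7 = 8+6+3+5+2 = 24 ⇒ 24 days.

24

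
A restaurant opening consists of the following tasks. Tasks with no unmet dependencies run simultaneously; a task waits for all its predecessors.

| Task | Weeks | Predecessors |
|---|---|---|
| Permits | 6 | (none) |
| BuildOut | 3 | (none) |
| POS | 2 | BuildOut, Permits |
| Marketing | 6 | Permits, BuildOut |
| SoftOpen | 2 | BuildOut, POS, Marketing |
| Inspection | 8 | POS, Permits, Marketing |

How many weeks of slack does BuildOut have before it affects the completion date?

The longest chain is Permits→Marketing→Inspection = 6+6+8 = 20; overall finish 20 weeks.
BuildOut finishes as early as 3 and must finish by 6.
Slack of BuildOut = 3 − 0 = 3 weeks.

3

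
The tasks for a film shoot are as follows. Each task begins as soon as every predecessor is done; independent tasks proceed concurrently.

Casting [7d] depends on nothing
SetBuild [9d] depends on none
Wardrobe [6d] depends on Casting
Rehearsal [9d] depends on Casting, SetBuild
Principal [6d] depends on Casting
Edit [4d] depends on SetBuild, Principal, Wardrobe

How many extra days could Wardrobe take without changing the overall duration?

1

Critical path: SetBuild→Rehearsal = 9+9 = 18, so the finish is 18 days.
Longest path through Wardrobe: 17 days (earliest finish 13, latest finish 14).
Slack of Wardrobe = 8 − 7 = 1 day.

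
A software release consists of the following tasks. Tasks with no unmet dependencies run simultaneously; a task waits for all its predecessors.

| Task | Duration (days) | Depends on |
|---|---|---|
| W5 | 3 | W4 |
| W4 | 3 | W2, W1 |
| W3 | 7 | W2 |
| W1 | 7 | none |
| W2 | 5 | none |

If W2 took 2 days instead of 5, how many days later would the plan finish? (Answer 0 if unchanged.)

0

The binding path is W1→W4→W5 = 7+3+3 = 13; finish at 13 days.
The longest path through W2 is only 12 days, so W2 has float 1.
The critical path is still W1→W4→W5; finish is now 13 days.
Change in finish: 13 − 13 = +0 days.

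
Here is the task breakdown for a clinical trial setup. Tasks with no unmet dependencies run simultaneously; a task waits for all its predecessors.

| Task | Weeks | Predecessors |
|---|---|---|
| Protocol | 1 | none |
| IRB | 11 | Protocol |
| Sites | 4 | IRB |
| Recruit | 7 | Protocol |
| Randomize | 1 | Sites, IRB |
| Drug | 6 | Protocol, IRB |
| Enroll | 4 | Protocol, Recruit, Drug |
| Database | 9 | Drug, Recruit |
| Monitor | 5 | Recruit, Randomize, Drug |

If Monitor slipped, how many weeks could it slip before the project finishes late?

4

Critical path: Protocol→IRB→Drug→Database = 1+11+6+9 = 27, so the finish is 27 weeks.
Monitor finishes as early as 23 and must finish by 27.
So Monitor can slip 27 − 23 = 4 weeks.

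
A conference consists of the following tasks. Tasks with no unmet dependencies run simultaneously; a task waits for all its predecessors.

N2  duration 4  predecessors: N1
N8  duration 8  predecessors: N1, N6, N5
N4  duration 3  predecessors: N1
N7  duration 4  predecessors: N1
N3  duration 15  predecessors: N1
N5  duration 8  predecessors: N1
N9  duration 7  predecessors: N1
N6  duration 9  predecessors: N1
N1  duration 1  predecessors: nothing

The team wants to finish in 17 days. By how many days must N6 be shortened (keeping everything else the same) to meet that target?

Current finish: 18 days; target: 17.
N6 is on every critical path, so each day cut from N6 cuts the finish by one (this holds down to a finish of 17).
Need 18 − 17 = 1 day off N6 → N6 becomes 8 days, finish becomes 17.

1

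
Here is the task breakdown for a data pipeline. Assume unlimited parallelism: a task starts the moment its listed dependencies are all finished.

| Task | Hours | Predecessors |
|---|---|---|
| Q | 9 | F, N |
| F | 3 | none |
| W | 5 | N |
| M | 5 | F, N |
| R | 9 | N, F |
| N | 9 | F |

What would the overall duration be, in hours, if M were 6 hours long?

21

Baseline: F→N→R = 3+9+9 = 21 → 21 hours.
M has 4 hours of float (longest path through it is 17).
The critical path is still F→N→R; finish is now 21 hours.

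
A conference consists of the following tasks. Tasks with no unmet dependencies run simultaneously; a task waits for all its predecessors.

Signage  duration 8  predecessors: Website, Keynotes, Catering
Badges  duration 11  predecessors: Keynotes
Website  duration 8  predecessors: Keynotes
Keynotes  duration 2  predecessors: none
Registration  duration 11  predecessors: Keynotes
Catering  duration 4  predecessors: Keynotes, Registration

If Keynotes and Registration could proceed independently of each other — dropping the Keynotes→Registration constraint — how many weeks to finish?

23

Before: longest chain Keynotes→Registration→Catering→Signage = 2+11+4+8 = 25, finish 25.
Without Keynotes→Registration, Registration's earliest start moves from 2 to 0.
After: Registration→Catering→Signage = 11+4+8 = 23 → 23 weeks.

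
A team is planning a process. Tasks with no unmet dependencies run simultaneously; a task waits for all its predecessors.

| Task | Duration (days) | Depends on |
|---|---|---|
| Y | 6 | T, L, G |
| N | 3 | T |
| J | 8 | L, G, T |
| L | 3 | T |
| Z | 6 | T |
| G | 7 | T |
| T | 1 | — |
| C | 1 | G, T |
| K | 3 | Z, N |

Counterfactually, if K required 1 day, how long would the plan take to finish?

As given, the longest chain is T→G→J = 1+7+8 = 16, so the finish is 16 days.
The longest path through K is only 10 days, so K has float 6.
That remains the longest chain; total 16 days.

16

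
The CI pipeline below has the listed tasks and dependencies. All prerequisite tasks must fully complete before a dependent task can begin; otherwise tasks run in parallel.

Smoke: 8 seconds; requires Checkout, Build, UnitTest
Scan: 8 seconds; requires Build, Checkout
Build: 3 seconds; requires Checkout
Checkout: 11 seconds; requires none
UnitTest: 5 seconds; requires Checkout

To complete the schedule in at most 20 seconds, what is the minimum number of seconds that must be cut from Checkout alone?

4

Current finish: 24 seconds; target: 20.
Checkout is on every critical path, so each second cut from Checkout cuts the finish by one (this holds down to a finish of 14).
Need 24 − 20 = 4 seconds off Checkout → Checkout becomes 7 seconds, finish becomes 20.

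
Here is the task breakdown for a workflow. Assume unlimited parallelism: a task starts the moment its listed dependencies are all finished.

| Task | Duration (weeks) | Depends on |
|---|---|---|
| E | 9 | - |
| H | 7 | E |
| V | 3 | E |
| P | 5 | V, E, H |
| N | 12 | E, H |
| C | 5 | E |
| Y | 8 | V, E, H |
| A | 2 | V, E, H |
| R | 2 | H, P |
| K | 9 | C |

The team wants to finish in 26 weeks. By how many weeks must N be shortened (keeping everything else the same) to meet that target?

Current finish: 28 weeks; target: 26.
N is on every critical path, so each week cut from N cuts the finish by one (this holds down to a finish of 24).
Need 28 − 26 = 2 weeks off N → N becomes 10 weeks, finish becomes 26.

2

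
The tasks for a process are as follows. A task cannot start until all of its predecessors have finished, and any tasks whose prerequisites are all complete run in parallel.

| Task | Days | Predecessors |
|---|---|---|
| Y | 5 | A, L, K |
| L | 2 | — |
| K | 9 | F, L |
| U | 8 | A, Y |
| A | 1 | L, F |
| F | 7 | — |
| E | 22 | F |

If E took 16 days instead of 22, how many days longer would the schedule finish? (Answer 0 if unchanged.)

The binding path is F→E = 7+22 = 29; finish at 29 days.
E lies on that path, so at 16 days the path becomes 23 days.
New critical path: F→K→Y→U = 7+9+5+8 = 29 ⇒ 29 days.
Change in finish: 29 − 29 = +0 days.

0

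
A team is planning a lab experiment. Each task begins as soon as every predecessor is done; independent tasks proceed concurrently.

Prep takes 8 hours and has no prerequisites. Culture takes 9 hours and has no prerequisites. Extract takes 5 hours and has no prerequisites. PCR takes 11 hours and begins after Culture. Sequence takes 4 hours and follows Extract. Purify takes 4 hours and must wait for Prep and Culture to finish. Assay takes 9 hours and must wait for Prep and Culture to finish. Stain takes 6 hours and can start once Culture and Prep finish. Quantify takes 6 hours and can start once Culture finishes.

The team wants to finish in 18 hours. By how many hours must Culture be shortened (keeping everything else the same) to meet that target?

Current finish: 20 hours; target: 18.
Culture is on every critical path, so each hour cut from Culture cuts the finish by one (this holds down to a finish of 17).
Need 20 − 18 = 2 hours off Culture → Culture becomes 7 hours, finish becomes 18.

2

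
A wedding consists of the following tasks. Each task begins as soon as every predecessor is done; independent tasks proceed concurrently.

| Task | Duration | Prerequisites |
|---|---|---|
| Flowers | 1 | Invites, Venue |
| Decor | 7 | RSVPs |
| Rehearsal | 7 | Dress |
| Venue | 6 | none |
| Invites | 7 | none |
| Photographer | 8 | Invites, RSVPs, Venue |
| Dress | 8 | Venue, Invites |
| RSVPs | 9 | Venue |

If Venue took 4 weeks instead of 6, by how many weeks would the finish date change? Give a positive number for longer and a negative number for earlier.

-1

The binding path is Venue→RSVPs→Photographer = 6+9+8 = 23; finish at 23 weeks.
Venue lies on that path, so at 4 weeks the path becomes 21 weeks.
Now Invites→Dress→Rehearsal = 7+8+7 = 22 is longest, so the finish becomes 22 weeks.
Change in finish: 22 − 23 = -1 weeks.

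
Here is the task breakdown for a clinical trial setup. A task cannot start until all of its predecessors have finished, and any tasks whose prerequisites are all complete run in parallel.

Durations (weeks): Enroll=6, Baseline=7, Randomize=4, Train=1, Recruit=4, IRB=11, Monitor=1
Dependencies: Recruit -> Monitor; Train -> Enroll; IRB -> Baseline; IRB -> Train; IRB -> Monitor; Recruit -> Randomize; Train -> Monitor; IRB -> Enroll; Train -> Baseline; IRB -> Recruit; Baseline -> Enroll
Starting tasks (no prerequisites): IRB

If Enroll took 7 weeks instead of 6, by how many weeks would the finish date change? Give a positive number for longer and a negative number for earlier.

As given, the longest chain is IRB→Train→Baseline→Enroll = 11+1+7+6 = 25, so the finish is 25 weeks.
Enroll lies on that path, so at 7 weeks the path becomes 26 weeks.
That remains the longest chain; total 26 weeks.
Change in finish: 26 − 25 = +1 weeks.

1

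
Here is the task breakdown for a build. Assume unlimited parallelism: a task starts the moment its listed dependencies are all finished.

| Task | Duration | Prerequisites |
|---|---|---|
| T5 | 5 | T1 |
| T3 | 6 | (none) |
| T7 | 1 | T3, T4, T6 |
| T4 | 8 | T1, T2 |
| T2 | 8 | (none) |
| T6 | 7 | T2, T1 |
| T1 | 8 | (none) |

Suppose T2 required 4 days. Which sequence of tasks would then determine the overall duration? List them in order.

Baseline: T2→T4→T7 = 8+8+1 = 17 → 17 days.
T2 lies on that path, so at 4 days the path becomes 13 days.
The binding chain switches to T1→T4→T7 = 8+8+1 = 17; finish 17 days.

T1, T4, T7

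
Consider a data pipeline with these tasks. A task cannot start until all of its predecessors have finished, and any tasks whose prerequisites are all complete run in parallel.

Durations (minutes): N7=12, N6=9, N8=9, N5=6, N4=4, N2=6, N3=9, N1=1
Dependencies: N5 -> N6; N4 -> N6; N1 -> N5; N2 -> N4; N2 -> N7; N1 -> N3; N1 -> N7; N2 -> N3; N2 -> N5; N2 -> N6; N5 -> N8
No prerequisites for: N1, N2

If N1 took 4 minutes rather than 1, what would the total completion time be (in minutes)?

21

The binding path is N2→N5→N6 = 6+6+9 = 21; finish at 21 minutes.
N1 has 5 minutes of float (longest path through it is 16).
No other chain overtakes it, so the finish is 21 minutes.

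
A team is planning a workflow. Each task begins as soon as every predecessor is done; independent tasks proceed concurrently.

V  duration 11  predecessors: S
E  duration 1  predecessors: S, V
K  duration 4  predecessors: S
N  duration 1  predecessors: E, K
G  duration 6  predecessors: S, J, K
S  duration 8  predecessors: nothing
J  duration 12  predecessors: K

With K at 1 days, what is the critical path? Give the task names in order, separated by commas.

S, K, J, G

Critical path before the change: S→K→J→G = 8+4+12+6 = 30 giving 30 days.
K lies on that path, so at 1 day the path becomes 27 days.
No other chain overtakes it, so the finish is 27 days.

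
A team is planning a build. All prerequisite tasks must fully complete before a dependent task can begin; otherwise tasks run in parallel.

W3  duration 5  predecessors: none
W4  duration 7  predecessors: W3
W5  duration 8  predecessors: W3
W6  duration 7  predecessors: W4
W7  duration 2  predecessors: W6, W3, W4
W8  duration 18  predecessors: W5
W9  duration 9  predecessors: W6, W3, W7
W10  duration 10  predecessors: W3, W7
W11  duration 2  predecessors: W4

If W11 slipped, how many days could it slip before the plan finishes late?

W3→W4→W6→W7→W10 = 5+7+7+2+10 = 31 sets the makespan at 31 days.
W11 finishes as early as 14 and must finish by 31.
Float = 31 − 14 = 17.

17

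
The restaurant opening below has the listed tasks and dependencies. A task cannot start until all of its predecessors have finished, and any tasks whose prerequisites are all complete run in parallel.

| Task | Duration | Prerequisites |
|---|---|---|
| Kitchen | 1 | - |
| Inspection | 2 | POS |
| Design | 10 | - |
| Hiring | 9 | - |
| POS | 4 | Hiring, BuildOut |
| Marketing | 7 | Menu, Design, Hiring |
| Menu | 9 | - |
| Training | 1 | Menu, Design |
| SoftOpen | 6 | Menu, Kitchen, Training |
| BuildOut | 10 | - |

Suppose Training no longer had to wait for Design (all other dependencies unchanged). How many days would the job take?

17

Original critical path: Design→Training→SoftOpen = 10+1+6 = 17 ⇒ 17 days.
Without Design→Training, Training's earliest start moves from 10 to 9.
After: Design→Marketing = 10+7 = 17 → 17 days.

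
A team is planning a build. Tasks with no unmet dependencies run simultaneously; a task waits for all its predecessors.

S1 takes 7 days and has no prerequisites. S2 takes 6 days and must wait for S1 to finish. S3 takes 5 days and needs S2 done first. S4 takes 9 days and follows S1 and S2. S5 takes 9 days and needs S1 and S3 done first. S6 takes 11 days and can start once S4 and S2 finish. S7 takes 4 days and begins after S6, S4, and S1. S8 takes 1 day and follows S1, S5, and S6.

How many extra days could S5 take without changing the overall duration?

The longest chain is S1→S2→S4→S6→S7 = 7+6+9+11+4 = 37; overall finish 37 days.
S5 finishes as early as 27 and must finish by 36.
Slack of S5 = 27 − 18 = 9 days.

9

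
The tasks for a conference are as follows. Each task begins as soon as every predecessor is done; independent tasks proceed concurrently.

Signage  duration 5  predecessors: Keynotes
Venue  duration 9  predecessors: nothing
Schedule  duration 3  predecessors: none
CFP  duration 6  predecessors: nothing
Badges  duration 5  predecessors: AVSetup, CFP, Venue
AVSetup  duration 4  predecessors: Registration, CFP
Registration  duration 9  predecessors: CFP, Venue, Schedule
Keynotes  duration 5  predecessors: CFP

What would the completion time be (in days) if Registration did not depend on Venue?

24

Original critical path: Venue→Registration→AVSetup→Badges = 9+9+4+5 = 27 ⇒ 27 days.
Without Venue→Registration, Registration's earliest start moves from 9 to 6.
After: CFP→Registration→AVSetup→Badges = 6+9+4+5 = 24 → 24 days.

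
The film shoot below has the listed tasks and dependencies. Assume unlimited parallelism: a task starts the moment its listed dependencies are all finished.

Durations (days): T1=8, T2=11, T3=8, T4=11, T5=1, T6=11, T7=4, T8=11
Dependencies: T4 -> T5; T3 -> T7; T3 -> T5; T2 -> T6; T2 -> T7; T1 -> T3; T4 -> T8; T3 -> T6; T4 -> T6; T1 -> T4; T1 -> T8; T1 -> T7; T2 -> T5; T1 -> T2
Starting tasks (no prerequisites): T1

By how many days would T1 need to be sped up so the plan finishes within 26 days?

4

Current finish: 30 days; target: 26.
T1 is on every critical path, so each day cut from T1 cuts the finish by one (this holds down to a finish of 23).
Need 30 − 26 = 4 days off T1 → T1 becomes 4 days, finish becomes 26.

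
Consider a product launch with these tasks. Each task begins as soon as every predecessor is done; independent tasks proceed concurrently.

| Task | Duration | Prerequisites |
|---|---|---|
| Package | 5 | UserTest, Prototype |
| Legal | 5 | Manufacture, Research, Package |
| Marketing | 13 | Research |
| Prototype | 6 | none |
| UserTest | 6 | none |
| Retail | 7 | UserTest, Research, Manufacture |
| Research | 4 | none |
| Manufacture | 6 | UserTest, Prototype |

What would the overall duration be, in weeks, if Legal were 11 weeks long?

Actual critical path: Prototype→Manufacture→Retail = 6+6+7 = 19 ⇒ 19 weeks.
The longest path through Legal is only 17 weeks, so Legal has float 2.
The binding chain switches to Prototype→Manufacture→Legal = 6+6+11 = 23; finish 23 weeks.

23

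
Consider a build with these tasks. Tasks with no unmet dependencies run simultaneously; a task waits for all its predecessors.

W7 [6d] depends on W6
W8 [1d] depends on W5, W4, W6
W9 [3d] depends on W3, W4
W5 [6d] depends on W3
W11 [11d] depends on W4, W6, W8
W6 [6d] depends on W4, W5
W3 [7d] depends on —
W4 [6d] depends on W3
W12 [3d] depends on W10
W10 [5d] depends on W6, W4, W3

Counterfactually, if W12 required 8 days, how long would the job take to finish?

32

Critical path before the change: W3→W4→W6→W8→W11 = 7+6+6+1+11 = 31 giving 31 days.
W12 is off the critical path — its longest chain is 27 days, giving 4 of slack.
The binding chain switches to W3→W4→W6→W10→W12 = 7+6+6+5+8 = 32; finish 32 days.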